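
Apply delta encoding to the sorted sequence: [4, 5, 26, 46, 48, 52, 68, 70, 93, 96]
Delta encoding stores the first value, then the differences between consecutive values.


First value: 4
Deltas:
  5 - 4 = 1
  26 - 5 = 21
  46 - 26 = 20
  48 - 46 = 2
  52 - 48 = 4
  68 - 52 = 16
  70 - 68 = 2
  93 - 70 = 23
  96 - 93 = 3


Delta encoded: [4, 1, 21, 20, 2, 4, 16, 2, 23, 3]


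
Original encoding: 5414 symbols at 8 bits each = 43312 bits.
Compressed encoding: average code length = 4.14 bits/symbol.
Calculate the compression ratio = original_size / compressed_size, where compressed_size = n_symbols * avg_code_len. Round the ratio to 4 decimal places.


original_size = n_symbols * orig_bits = 5414 * 8 = 43312 bits
compressed_size = n_symbols * avg_code_len = 5414 * 4.14 = 22413.96 bits
ratio = original_size / compressed_size = 43312 / 22413.96 = 1.9324

Compression ratio = 1.9324


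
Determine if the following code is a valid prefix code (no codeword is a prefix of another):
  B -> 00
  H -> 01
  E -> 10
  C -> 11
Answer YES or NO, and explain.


Checking each pair (does one codeword prefix another?):
  B='00' vs H='01': no prefix
  B='00' vs E='10': no prefix
  B='00' vs C='11': no prefix
  H='01' vs B='00': no prefix
  H='01' vs E='10': no prefix
  H='01' vs C='11': no prefix
  E='10' vs B='00': no prefix
  E='10' vs H='01': no prefix
  E='10' vs C='11': no prefix
  C='11' vs B='00': no prefix
  C='11' vs H='01': no prefix
  C='11' vs E='10': no prefix
No violation found over all pairs.

YES -- this is a valid prefix code. No codeword is a prefix of any other codeword.


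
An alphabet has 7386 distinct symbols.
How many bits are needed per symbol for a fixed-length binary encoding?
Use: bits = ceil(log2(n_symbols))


log2(7386) = 12.8506
Bracket: 2^12 = 4096 < 7386 <= 2^13 = 8192
So ceil(log2(7386)) = 13

bits = ceil(log2(7386)) = ceil(12.8506) = 13 bits


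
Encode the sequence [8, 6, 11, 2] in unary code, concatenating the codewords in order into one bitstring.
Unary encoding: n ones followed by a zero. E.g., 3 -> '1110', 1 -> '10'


Encode each number as n ones followed by a terminating 0:
  8 -> 111111110 (9 bits)
  6 -> 1111110 (7 bits)
  11 -> 111111111110 (12 bits)
  2 -> 110 (3 bits)
Total length = 9 + 7 + 12 + 3 = 31 bits.

Unary([8, 6, 11, 2]) = 1111111101111110111111111110110 (31 bits)


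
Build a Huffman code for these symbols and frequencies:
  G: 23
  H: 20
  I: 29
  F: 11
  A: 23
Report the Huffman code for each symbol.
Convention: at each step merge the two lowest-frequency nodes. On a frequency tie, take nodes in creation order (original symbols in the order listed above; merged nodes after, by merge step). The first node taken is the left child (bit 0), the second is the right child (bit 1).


Huffman tree construction:
Step 1: Merge F(11) + H(20) = 31
Step 2: Merge G(23) + A(23) = 46
Step 3: Merge I(29) + (F+H)(31) = 60
Step 4: Merge (G+A)(46) + (I+(F+H))(60) = 106
Read each symbol's code off the tree from the root (left child = 0, right child = 1).

Codes:
  G: 00 (length 2)
  H: 111 (length 3)
  I: 10 (length 2)
  F: 110 (length 3)
  A: 01 (length 2)
Average code length: 243/106 = 2.2925 bits/symbol


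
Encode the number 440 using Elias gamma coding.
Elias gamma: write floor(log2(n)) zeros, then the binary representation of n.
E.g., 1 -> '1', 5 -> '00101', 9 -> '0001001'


num_bits = floor(log2(440)) + 1 = 9
leading_zeros = num_bits - 1 = 8
binary(440) = 110111000

Elias gamma(440) = '00000000' + '110111000' = 00000000110111000 (17 bits)


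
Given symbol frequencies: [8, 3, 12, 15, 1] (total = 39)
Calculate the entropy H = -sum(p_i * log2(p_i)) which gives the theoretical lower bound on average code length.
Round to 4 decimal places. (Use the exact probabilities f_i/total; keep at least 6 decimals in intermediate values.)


Per-symbol terms -p_i * log2(p_i) with p_i = f_i/39:
  p = 8/39 = 0.205128: log2(p) = -2.285402, -p*log2(p) = 0.468800
  p = 3/39 = 0.076923: log2(p) = -3.700440, -p*log2(p) = 0.284649
  p = 12/39 = 0.307692: log2(p) = -1.700440, -p*log2(p) = 0.523212
  p = 15/39 = 0.384615: log2(p) = -1.378512, -p*log2(p) = 0.530197
  p = 1/39 = 0.025641: log2(p) = -5.285402, -p*log2(p) = 0.135523
H = 0.468800 + 0.284649 + 0.523212 + 0.530197 + 0.135523 = 1.942381

H = 1.9424 bits/symbol


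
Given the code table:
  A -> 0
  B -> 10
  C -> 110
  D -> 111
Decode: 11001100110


Decoding:
110 -> C
0 -> A
110 -> C
0 -> A
110 -> C


Result: CACAC


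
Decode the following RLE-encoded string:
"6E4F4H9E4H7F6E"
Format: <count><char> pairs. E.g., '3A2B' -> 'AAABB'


Expanding each <count><char> pair:
  6E -> 'EEEEEE'
  4F -> 'FFFF'
  4H -> 'HHHH'
  9E -> 'EEEEEEEEE'
  4H -> 'HHHH'
  7F -> 'FFFFFFF'
  6E -> 'EEEEEE'

Decoded = EEEEEEFFFFHHHHEEEEEEEEEHHHHFFFFFFFEEEEEE


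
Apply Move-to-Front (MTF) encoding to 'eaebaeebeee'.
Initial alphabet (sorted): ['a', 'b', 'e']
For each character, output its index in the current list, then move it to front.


MTF encoding:
'e': index 2 in ['a', 'b', 'e'] -> ['e', 'a', 'b']
'a': index 1 in ['e', 'a', 'b'] -> ['a', 'e', 'b']
'e': index 1 in ['a', 'e', 'b'] -> ['e', 'a', 'b']
'b': index 2 in ['e', 'a', 'b'] -> ['b', 'e', 'a']
'a': index 2 in ['b', 'e', 'a'] -> ['a', 'b', 'e']
'e': index 2 in ['a', 'b', 'e'] -> ['e', 'a', 'b']
'e': index 0 in ['e', 'a', 'b'] -> ['e', 'a', 'b']
'b': index 2 in ['e', 'a', 'b'] -> ['b', 'e', 'a']
'e': index 1 in ['b', 'e', 'a'] -> ['e', 'b', 'a']
'e': index 0 in ['e', 'b', 'a'] -> ['e', 'b', 'a']
'e': index 0 in ['e', 'b', 'a'] -> ['e', 'b', 'a']


Output: [2, 1, 1, 2, 2, 2, 0, 2, 1, 0, 0]


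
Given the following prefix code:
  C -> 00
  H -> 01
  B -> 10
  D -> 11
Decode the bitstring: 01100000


Decoding step by step:
Bits 01 -> H
Bits 10 -> B
Bits 00 -> C
Bits 00 -> C


Decoded message: HBCC


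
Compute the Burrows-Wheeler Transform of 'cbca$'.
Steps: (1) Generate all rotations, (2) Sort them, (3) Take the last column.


Rotations (sorted):
  0: $cbca -> last char: a
  1: a$cbc -> last char: c
  2: bca$c -> last char: c
  3: ca$cb -> last char: b
  4: cbca$ -> last char: $


BWT = accb$


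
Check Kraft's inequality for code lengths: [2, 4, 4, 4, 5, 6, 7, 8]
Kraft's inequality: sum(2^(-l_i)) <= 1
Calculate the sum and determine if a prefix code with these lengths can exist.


Sum = 2^(-2) + 2^(-4) + 2^(-4) + 2^(-4) + 2^(-5) + 2^(-6) + 2^(-7) + 2^(-8)
    = 0.25 + 0.0625 + 0.0625 + 0.0625 + 0.03125 + 0.015625 + 0.0078125 + 0.00390625
    = 127/256 = 0.49609375
Since 0.49609375 <= 1, Kraft's inequality IS satisfied.
A prefix code with these lengths CAN exist.

Kraft sum = 0.49609375. Satisfied.


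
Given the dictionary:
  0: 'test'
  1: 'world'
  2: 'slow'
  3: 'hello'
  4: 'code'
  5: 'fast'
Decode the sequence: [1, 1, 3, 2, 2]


Look up each index in the dictionary:
  1 -> 'world'
  1 -> 'world'
  3 -> 'hello'
  2 -> 'slow'
  2 -> 'slow'

Decoded: "world world hello slow slow"


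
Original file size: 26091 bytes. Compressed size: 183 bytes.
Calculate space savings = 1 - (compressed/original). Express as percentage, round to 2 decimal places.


ratio = compressed/original = 183/26091 = 0.007014
savings = 1 - ratio = 1 - 0.007014 = 0.992986
as a percentage: 0.992986 * 100 = 99.3%

Space savings = 1 - 183/26091 = 99.3%


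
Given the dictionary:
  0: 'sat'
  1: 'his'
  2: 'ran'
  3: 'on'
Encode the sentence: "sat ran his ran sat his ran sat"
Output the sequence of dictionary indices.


Look up each word in the dictionary:
  'sat' -> 0
  'ran' -> 2
  'his' -> 1
  'ran' -> 2
  'sat' -> 0
  'his' -> 1
  'ran' -> 2
  'sat' -> 0

Encoded: [0, 2, 1, 2, 0, 1, 2, 0]


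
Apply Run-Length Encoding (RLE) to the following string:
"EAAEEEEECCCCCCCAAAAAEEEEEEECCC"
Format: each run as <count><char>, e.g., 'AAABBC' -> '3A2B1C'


Scanning runs left to right:
  i=0: run of 'E' x 1 -> '1E'
  i=1: run of 'A' x 2 -> '2A'
  i=3: run of 'E' x 5 -> '5E'
  i=8: run of 'C' x 7 -> '7C'
  i=15: run of 'A' x 5 -> '5A'
  i=20: run of 'E' x 7 -> '7E'
  i=27: run of 'C' x 3 -> '3C'

RLE = 1E2A5E7C5A7E3C


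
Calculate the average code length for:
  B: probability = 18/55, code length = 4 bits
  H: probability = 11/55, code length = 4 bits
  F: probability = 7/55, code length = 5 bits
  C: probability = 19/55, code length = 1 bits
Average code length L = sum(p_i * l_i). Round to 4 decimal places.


Weighted contributions p_i * l_i:
  B: (18/55) * 4 = 72/55
  H: (11/55) * 4 = 44/55
  F: (7/55) * 5 = 35/55
  C: (19/55) * 1 = 19/55
Sum = (72 + 44 + 35 + 19)/55 = 170/55

L = 170/55 = 3.0909 bits/symbol


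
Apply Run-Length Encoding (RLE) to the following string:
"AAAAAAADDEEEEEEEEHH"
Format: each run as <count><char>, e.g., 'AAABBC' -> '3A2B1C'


Scanning runs left to right:
  i=0: run of 'A' x 7 -> '7A'
  i=7: run of 'D' x 2 -> '2D'
  i=9: run of 'E' x 8 -> '8E'
  i=17: run of 'H' x 2 -> '2H'

RLE = 7A2D8E2H


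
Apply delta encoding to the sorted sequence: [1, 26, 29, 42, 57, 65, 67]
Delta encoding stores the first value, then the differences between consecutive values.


First value: 1
Deltas:
  26 - 1 = 25
  29 - 26 = 3
  42 - 29 = 13
  57 - 42 = 15
  65 - 57 = 8
  67 - 65 = 2


Delta encoded: [1, 25, 3, 13, 15, 8, 2]


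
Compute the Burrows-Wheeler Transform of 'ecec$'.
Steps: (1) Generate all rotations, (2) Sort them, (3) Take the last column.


Rotations (sorted):
  0: $ecec -> last char: c
  1: c$ece -> last char: e
  2: cec$e -> last char: e
  3: ec$ec -> last char: c
  4: ecec$ -> last char: $


BWT = ceec$


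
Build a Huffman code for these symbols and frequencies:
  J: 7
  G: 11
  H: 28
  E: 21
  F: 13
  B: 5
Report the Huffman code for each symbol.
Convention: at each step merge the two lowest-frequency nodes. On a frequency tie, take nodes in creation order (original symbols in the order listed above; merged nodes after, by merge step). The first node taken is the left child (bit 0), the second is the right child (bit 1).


Huffman tree construction:
Step 1: Merge B(5) + J(7) = 12
Step 2: Merge G(11) + (B+J)(12) = 23
Step 3: Merge F(13) + E(21) = 34
Step 4: Merge (G+(B+J))(23) + H(28) = 51
Step 5: Merge (F+E)(34) + ((G+(B+J))+H)(51) = 85
Read each symbol's code off the tree from the root (left child = 0, right child = 1).

Codes:
  J: 1011 (length 4)
  G: 100 (length 3)
  H: 11 (length 2)
  E: 01 (length 2)
  F: 00 (length 2)
  B: 1010 (length 4)
Average code length: 205/85 = 2.4118 bits/symbol


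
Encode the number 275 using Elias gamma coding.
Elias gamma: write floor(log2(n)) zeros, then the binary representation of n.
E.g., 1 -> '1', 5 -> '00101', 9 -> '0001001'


num_bits = floor(log2(275)) + 1 = 9
leading_zeros = num_bits - 1 = 8
binary(275) = 100010011

Elias gamma(275) = '00000000' + '100010011' = 00000000100010011 (17 bits)


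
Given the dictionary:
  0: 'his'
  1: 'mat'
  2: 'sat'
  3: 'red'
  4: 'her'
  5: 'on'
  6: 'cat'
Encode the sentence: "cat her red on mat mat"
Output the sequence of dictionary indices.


Look up each word in the dictionary:
  'cat' -> 6
  'her' -> 4
  'red' -> 3
  'on' -> 5
  'mat' -> 1
  'mat' -> 1

Encoded: [6, 4, 3, 5, 1, 1]


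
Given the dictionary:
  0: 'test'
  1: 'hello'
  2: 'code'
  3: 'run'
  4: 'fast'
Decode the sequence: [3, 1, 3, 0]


Look up each index in the dictionary:
  3 -> 'run'
  1 -> 'hello'
  3 -> 'run'
  0 -> 'test'

Decoded: "run hello run test"


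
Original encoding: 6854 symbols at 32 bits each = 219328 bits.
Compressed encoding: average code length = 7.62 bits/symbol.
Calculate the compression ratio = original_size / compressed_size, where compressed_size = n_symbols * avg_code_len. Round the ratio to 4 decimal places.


original_size = n_symbols * orig_bits = 6854 * 32 = 219328 bits
compressed_size = n_symbols * avg_code_len = 6854 * 7.62 = 52227.48 bits
ratio = original_size / compressed_size = 219328 / 52227.48 = 4.1995

Compression ratio = 4.1995


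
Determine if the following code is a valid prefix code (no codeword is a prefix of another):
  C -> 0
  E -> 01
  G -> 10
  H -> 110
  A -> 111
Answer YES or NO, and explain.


Checking each pair (does one codeword prefix another?):
  C='0' vs E='01': prefix -- VIOLATION

NO -- this is NOT a valid prefix code. C (0) is a prefix of E (01).


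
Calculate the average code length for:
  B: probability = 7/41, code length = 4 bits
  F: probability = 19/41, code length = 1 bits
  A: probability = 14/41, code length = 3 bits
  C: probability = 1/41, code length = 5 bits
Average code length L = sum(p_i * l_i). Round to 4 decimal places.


Weighted contributions p_i * l_i:
  B: (7/41) * 4 = 28/41
  F: (19/41) * 1 = 19/41
  A: (14/41) * 3 = 42/41
  C: (1/41) * 5 = 5/41
Sum = (28 + 19 + 42 + 5)/41 = 94/41

L = 94/41 = 2.2927 bits/symbol


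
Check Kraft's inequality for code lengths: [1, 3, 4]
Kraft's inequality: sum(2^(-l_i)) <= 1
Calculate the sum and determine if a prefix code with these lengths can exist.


Sum = 2^(-1) + 2^(-3) + 2^(-4)
    = 0.5 + 0.125 + 0.0625
    = 11/16 = 0.6875
Since 0.6875 <= 1, Kraft's inequality IS satisfied.
A prefix code with these lengths CAN exist.

Kraft sum = 0.6875. Satisfied.


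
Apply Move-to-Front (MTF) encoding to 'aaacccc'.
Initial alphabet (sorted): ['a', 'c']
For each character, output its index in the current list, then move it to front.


MTF encoding:
'a': index 0 in ['a', 'c'] -> ['a', 'c']
'a': index 0 in ['a', 'c'] -> ['a', 'c']
'a': index 0 in ['a', 'c'] -> ['a', 'c']
'c': index 1 in ['a', 'c'] -> ['c', 'a']
'c': index 0 in ['c', 'a'] -> ['c', 'a']
'c': index 0 in ['c', 'a'] -> ['c', 'a']
'c': index 0 in ['c', 'a'] -> ['c', 'a']


Output: [0, 0, 0, 1, 0, 0, 0]


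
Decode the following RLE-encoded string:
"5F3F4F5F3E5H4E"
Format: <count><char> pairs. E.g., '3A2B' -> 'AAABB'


Expanding each <count><char> pair:
  5F -> 'FFFFF'
  3F -> 'FFF'
  4F -> 'FFFF'
  5F -> 'FFFFF'
  3E -> 'EEE'
  5H -> 'HHHHH'
  4E -> 'EEEE'

Decoded = FFFFFFFFFFFFFFFFFEEEHHHHHEEEE


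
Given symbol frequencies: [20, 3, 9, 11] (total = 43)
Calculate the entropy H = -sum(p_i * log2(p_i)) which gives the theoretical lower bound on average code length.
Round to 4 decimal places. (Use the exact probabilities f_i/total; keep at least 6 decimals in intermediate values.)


Per-symbol terms -p_i * log2(p_i) with p_i = f_i/43:
  p = 20/43 = 0.465116: log2(p) = -1.104337, -p*log2(p) = 0.513645
  p = 3/43 = 0.069767: log2(p) = -3.841302, -p*log2(p) = 0.267998
  p = 9/43 = 0.209302: log2(p) = -2.256340, -p*log2(p) = 0.472257
  p = 11/43 = 0.255814: log2(p) = -1.966833, -p*log2(p) = 0.503143
H = 0.513645 + 0.267998 + 0.472257 + 0.503143 = 1.757043

H = 1.757 bits/symbol


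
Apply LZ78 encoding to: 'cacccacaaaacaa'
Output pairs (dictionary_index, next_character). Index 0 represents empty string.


LZ78 encoding steps:
Dictionary: {0: ''}
Step 1: w='' (idx 0), next='c' -> output (0, 'c'), add 'c' as idx 1
Step 2: w='' (idx 0), next='a' -> output (0, 'a'), add 'a' as idx 2
Step 3: w='c' (idx 1), next='c' -> output (1, 'c'), add 'cc' as idx 3
Step 4: w='c' (idx 1), next='a' -> output (1, 'a'), add 'ca' as idx 4
Step 5: w='ca' (idx 4), next='a' -> output (4, 'a'), add 'caa' as idx 5
Step 6: w='a' (idx 2), next='a' -> output (2, 'a'), add 'aa' as idx 6
Step 7: w='caa' (idx 5), end of input -> output (5, '')


Encoded: [(0, 'c'), (0, 'a'), (1, 'c'), (1, 'a'), (4, 'a'), (2, 'a'), (5, '')]


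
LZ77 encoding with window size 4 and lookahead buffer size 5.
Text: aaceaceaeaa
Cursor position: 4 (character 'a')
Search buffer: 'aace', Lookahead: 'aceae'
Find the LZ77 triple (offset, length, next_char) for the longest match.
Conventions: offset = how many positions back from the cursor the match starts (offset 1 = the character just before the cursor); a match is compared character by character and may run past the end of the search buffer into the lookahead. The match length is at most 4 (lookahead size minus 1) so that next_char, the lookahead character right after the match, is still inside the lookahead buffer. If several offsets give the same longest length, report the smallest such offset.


Try each offset into the search buffer:
  offset=1 (pos 3, char 'e'): match length 0
  offset=2 (pos 2, char 'c'): match length 0
  offset=3 (pos 1, char 'a'): match length 4
  offset=4 (pos 0, char 'a'): match length 1
Longest match has length 4 at offset 3.
next_char = character at position 4 + 4 = 8 -> 'e'

Best match: offset=3, length=4 (matching 'acea' starting at position 1)
LZ77 triple: (3, 4, 'e')


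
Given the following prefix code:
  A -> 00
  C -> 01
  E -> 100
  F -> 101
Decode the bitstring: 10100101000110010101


Decoding step by step:
Bits 101 -> F
Bits 00 -> A
Bits 101 -> F
Bits 00 -> A
Bits 01 -> C
Bits 100 -> E
Bits 101 -> F
Bits 01 -> C


Decoded message: FAFACEFC


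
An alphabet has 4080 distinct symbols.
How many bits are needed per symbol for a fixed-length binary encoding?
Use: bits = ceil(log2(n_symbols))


log2(4080) = 11.9944
Bracket: 2^11 = 2048 < 4080 <= 2^12 = 4096
So ceil(log2(4080)) = 12

bits = ceil(log2(4080)) = ceil(11.9944) = 12 bits


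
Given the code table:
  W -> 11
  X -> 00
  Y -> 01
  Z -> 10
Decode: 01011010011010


Decoding:
01 -> Y
01 -> Y
10 -> Z
10 -> Z
01 -> Y
10 -> Z
10 -> Z


Result: YYZZYZZ


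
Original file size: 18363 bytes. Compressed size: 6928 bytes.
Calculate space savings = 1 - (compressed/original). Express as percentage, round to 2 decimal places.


ratio = compressed/original = 6928/18363 = 0.37728
savings = 1 - ratio = 1 - 0.37728 = 0.62272
as a percentage: 0.62272 * 100 = 62.27%

Space savings = 1 - 6928/18363 = 62.27%


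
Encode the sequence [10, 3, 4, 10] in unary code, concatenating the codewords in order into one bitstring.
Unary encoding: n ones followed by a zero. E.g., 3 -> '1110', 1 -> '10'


Encode each number as n ones followed by a terminating 0:
  10 -> 11111111110 (11 bits)
  3 -> 1110 (4 bits)
  4 -> 11110 (5 bits)
  10 -> 11111111110 (11 bits)
Total length = 11 + 4 + 5 + 11 = 31 bits.

Unary([10, 3, 4, 10]) = 1111111111011101111011111111110 (31 bits)


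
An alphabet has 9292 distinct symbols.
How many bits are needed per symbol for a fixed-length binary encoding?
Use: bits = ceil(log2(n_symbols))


log2(9292) = 13.1818
Bracket: 2^13 = 8192 < 9292 <= 2^14 = 16384
So ceil(log2(9292)) = 14

bits = ceil(log2(9292)) = ceil(13.1818) = 14 bits


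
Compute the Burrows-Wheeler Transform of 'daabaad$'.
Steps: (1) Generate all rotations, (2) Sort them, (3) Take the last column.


Rotations (sorted):
  0: $daabaad -> last char: d
  1: aabaad$d -> last char: d
  2: aad$daab -> last char: b
  3: abaad$da -> last char: a
  4: ad$daaba -> last char: a
  5: baad$daa -> last char: a
  6: d$daabaa -> last char: a
  7: daabaad$ -> last char: $


BWT = ddbaaaa$


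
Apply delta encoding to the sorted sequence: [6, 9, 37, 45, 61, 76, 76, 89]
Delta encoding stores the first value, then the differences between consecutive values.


First value: 6
Deltas:
  9 - 6 = 3
  37 - 9 = 28
  45 - 37 = 8
  61 - 45 = 16
  76 - 61 = 15
  76 - 76 = 0
  89 - 76 = 13


Delta encoded: [6, 3, 28, 8, 16, 15, 0, 13]


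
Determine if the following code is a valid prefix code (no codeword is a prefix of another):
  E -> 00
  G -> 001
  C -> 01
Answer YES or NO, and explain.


Checking each pair (does one codeword prefix another?):
  E='00' vs G='001': prefix -- VIOLATION

NO -- this is NOT a valid prefix code. E (00) is a prefix of G (001).


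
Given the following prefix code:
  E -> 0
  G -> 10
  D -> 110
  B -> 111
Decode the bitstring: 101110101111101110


Decoding step by step:
Bits 10 -> G
Bits 111 -> B
Bits 0 -> E
Bits 10 -> G
Bits 111 -> B
Bits 110 -> D
Bits 111 -> B
Bits 0 -> E


Decoded message: GBEGBDBE


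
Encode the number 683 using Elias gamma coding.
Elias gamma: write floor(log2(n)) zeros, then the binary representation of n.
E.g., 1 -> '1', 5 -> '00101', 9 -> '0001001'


num_bits = floor(log2(683)) + 1 = 10
leading_zeros = num_bits - 1 = 9
binary(683) = 1010101011

Elias gamma(683) = '000000000' + '1010101011' = 0000000001010101011 (19 bits)


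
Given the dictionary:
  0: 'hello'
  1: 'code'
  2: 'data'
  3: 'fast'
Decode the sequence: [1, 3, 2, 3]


Look up each index in the dictionary:
  1 -> 'code'
  3 -> 'fast'
  2 -> 'data'
  3 -> 'fast'

Decoded: "code fast data fast"


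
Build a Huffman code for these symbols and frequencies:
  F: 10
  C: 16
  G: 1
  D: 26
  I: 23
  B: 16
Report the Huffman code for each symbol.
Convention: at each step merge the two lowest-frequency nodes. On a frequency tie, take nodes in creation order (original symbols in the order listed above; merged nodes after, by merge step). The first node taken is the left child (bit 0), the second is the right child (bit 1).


Huffman tree construction:
Step 1: Merge G(1) + F(10) = 11
Step 2: Merge (G+F)(11) + C(16) = 27
Step 3: Merge B(16) + I(23) = 39
Step 4: Merge D(26) + ((G+F)+C)(27) = 53
Step 5: Merge (B+I)(39) + (D+((G+F)+C))(53) = 92
Read each symbol's code off the tree from the root (left child = 0, right child = 1).

Codes:
  F: 1101 (length 4)
  C: 111 (length 3)
  G: 1100 (length 4)
  D: 10 (length 2)
  I: 01 (length 2)
  B: 00 (length 2)
Average code length: 222/92 = 2.4130 bits/symbol


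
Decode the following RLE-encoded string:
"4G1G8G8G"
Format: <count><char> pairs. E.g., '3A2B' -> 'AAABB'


Expanding each <count><char> pair:
  4G -> 'GGGG'
  1G -> 'G'
  8G -> 'GGGGGGGG'
  8G -> 'GGGGGGGG'

Decoded = GGGGGGGGGGGGGGGGGGGGG


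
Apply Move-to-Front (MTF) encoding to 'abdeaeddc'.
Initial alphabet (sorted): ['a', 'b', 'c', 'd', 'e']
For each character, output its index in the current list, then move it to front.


MTF encoding:
'a': index 0 in ['a', 'b', 'c', 'd', 'e'] -> ['a', 'b', 'c', 'd', 'e']
'b': index 1 in ['a', 'b', 'c', 'd', 'e'] -> ['b', 'a', 'c', 'd', 'e']
'd': index 3 in ['b', 'a', 'c', 'd', 'e'] -> ['d', 'b', 'a', 'c', 'e']
'e': index 4 in ['d', 'b', 'a', 'c', 'e'] -> ['e', 'd', 'b', 'a', 'c']
'a': index 3 in ['e', 'd', 'b', 'a', 'c'] -> ['a', 'e', 'd', 'b', 'c']
'e': index 1 in ['a', 'e', 'd', 'b', 'c'] -> ['e', 'a', 'd', 'b', 'c']
'd': index 2 in ['e', 'a', 'd', 'b', 'c'] -> ['d', 'e', 'a', 'b', 'c']
'd': index 0 in ['d', 'e', 'a', 'b', 'c'] -> ['d', 'e', 'a', 'b', 'c']
'c': index 4 in ['d', 'e', 'a', 'b', 'c'] -> ['c', 'd', 'e', 'a', 'b']


Output: [0, 1, 3, 4, 3, 1, 2, 0, 4]


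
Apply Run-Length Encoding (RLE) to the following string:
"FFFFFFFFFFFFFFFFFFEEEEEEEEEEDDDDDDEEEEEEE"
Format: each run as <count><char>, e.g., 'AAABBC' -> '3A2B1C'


Scanning runs left to right:
  i=0: run of 'F' x 18 -> '18F'
  i=18: run of 'E' x 10 -> '10E'
  i=28: run of 'D' x 6 -> '6D'
  i=34: run of 'E' x 7 -> '7E'

RLE = 18F10E6D7E


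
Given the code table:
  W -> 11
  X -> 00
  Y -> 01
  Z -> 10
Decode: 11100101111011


Decoding:
11 -> W
10 -> Z
01 -> Y
01 -> Y
11 -> W
10 -> Z
11 -> W


Result: WZYYWZW


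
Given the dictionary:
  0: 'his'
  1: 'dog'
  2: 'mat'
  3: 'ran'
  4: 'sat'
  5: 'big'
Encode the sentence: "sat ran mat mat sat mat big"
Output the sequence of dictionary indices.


Look up each word in the dictionary:
  'sat' -> 4
  'ran' -> 3
  'mat' -> 2
  'mat' -> 2
  'sat' -> 4
  'mat' -> 2
  'big' -> 5

Encoded: [4, 3, 2, 2, 4, 2, 5]


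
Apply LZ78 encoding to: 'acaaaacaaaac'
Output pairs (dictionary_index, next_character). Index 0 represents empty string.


LZ78 encoding steps:
Dictionary: {0: ''}
Step 1: w='' (idx 0), next='a' -> output (0, 'a'), add 'a' as idx 1
Step 2: w='' (idx 0), next='c' -> output (0, 'c'), add 'c' as idx 2
Step 3: w='a' (idx 1), next='a' -> output (1, 'a'), add 'aa' as idx 3
Step 4: w='aa' (idx 3), next='c' -> output (3, 'c'), add 'aac' as idx 4
Step 5: w='aa' (idx 3), next='a' -> output (3, 'a'), add 'aaa' as idx 5
Step 6: w='a' (idx 1), next='c' -> output (1, 'c'), add 'ac' as idx 6


Encoded: [(0, 'a'), (0, 'c'), (1, 'a'), (3, 'c'), (3, 'a'), (1, 'c')]


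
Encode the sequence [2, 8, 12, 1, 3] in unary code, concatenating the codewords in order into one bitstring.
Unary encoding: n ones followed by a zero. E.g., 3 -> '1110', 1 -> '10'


Encode each number as n ones followed by a terminating 0:
  2 -> 110 (3 bits)
  8 -> 111111110 (9 bits)
  12 -> 1111111111110 (13 bits)
  1 -> 10 (2 bits)
  3 -> 1110 (4 bits)
Total length = 3 + 9 + 13 + 2 + 4 = 31 bits.

Unary([2, 8, 12, 1, 3]) = 1101111111101111111111110101110 (31 bits)


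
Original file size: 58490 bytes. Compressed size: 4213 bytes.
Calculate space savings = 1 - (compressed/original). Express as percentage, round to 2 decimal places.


ratio = compressed/original = 4213/58490 = 0.072029
savings = 1 - ratio = 1 - 0.072029 = 0.927971
as a percentage: 0.927971 * 100 = 92.8%

Space savings = 1 - 4213/58490 = 92.8%


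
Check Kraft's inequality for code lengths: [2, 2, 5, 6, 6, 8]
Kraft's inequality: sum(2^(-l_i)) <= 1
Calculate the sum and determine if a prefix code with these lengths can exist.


Sum = 2^(-2) + 2^(-2) + 2^(-5) + 2^(-6) + 2^(-6) + 2^(-8)
    = 0.25 + 0.25 + 0.03125 + 0.015625 + 0.015625 + 0.00390625
    = 145/256 = 0.56640625
Since 0.56640625 <= 1, Kraft's inequality IS satisfied.
A prefix code with these lengths CAN exist.

Kraft sum = 0.56640625. Satisfied.


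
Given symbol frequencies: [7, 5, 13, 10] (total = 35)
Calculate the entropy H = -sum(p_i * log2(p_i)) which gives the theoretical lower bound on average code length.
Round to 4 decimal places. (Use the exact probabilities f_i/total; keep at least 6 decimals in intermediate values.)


Per-symbol terms -p_i * log2(p_i) with p_i = f_i/35:
  p = 7/35 = 0.200000: log2(p) = -2.321928, -p*log2(p) = 0.464386
  p = 5/35 = 0.142857: log2(p) = -2.807355, -p*log2(p) = 0.401051
  p = 13/35 = 0.371429: log2(p) = -1.428843, -p*log2(p) = 0.530713
  p = 10/35 = 0.285714: log2(p) = -1.807355, -p*log2(p) = 0.516387
H = 0.464386 + 0.401051 + 0.530713 + 0.516387 = 1.912537

H = 1.9125 bits/symbol


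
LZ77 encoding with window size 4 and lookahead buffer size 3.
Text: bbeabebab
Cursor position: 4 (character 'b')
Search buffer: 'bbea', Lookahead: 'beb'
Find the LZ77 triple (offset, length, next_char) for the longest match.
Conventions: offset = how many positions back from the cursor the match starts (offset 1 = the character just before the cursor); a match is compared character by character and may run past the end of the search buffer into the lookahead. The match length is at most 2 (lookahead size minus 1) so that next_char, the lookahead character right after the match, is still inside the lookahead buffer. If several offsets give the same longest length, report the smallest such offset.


Try each offset into the search buffer:
  offset=1 (pos 3, char 'a'): match length 0
  offset=2 (pos 2, char 'e'): match length 0
  offset=3 (pos 1, char 'b'): match length 2
  offset=4 (pos 0, char 'b'): match length 1
Longest match has length 2 at offset 3.
next_char = character at position 4 + 2 = 6 -> 'b'

Best match: offset=3, length=2 (matching 'be' starting at position 1)
LZ77 triple: (3, 2, 'b')


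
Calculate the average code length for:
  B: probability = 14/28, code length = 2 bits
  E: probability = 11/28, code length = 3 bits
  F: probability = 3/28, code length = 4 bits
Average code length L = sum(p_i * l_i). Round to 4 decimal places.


Weighted contributions p_i * l_i:
  B: (14/28) * 2 = 28/28
  E: (11/28) * 3 = 33/28
  F: (3/28) * 4 = 12/28
Sum = (28 + 33 + 12)/28 = 73/28

L = 73/28 = 2.6071 bits/symbol


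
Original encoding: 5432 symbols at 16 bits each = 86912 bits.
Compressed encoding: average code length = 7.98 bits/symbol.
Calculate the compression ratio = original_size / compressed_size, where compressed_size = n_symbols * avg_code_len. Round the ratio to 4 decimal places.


original_size = n_symbols * orig_bits = 5432 * 16 = 86912 bits
compressed_size = n_symbols * avg_code_len = 5432 * 7.98 = 43347.36 bits
ratio = original_size / compressed_size = 86912 / 43347.36 = 2.005

Compression ratio = 2.005


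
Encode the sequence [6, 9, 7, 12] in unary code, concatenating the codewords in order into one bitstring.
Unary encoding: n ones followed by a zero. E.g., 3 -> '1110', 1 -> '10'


Encode each number as n ones followed by a terminating 0:
  6 -> 1111110 (7 bits)
  9 -> 1111111110 (10 bits)
  7 -> 11111110 (8 bits)
  12 -> 1111111111110 (13 bits)
Total length = 7 + 10 + 8 + 13 = 38 bits.

Unary([6, 9, 7, 12]) = 11111101111111110111111101111111111110 (38 bits)


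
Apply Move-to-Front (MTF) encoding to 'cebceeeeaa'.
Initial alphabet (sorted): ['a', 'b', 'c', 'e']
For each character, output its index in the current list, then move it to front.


MTF encoding:
'c': index 2 in ['a', 'b', 'c', 'e'] -> ['c', 'a', 'b', 'e']
'e': index 3 in ['c', 'a', 'b', 'e'] -> ['e', 'c', 'a', 'b']
'b': index 3 in ['e', 'c', 'a', 'b'] -> ['b', 'e', 'c', 'a']
'c': index 2 in ['b', 'e', 'c', 'a'] -> ['c', 'b', 'e', 'a']
'e': index 2 in ['c', 'b', 'e', 'a'] -> ['e', 'c', 'b', 'a']
'e': index 0 in ['e', 'c', 'b', 'a'] -> ['e', 'c', 'b', 'a']
'e': index 0 in ['e', 'c', 'b', 'a'] -> ['e', 'c', 'b', 'a']
'e': index 0 in ['e', 'c', 'b', 'a'] -> ['e', 'c', 'b', 'a']
'a': index 3 in ['e', 'c', 'b', 'a'] -> ['a', 'e', 'c', 'b']
'a': index 0 in ['a', 'e', 'c', 'b'] -> ['a', 'e', 'c', 'b']


Output: [2, 3, 3, 2, 2, 0, 0, 0, 3, 0]


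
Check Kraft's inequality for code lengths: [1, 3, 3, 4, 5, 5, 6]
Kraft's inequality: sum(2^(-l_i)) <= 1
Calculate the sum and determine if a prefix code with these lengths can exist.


Sum = 2^(-1) + 2^(-3) + 2^(-3) + 2^(-4) + 2^(-5) + 2^(-5) + 2^(-6)
    = 0.5 + 0.125 + 0.125 + 0.0625 + 0.03125 + 0.03125 + 0.015625
    = 57/64 = 0.890625
Since 0.890625 <= 1, Kraft's inequality IS satisfied.
A prefix code with these lengths CAN exist.

Kraft sum = 0.890625. Satisfied.


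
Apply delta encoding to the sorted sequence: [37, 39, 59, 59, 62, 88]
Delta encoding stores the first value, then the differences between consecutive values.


First value: 37
Deltas:
  39 - 37 = 2
  59 - 39 = 20
  59 - 59 = 0
  62 - 59 = 3
  88 - 62 = 26


Delta encoded: [37, 2, 20, 0, 3, 26]


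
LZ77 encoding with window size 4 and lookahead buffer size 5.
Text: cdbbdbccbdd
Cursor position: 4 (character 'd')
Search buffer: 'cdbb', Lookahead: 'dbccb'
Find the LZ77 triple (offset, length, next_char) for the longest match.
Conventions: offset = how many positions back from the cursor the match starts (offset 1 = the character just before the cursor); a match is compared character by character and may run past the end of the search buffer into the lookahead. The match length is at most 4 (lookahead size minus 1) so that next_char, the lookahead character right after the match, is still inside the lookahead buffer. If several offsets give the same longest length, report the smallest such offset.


Try each offset into the search buffer:
  offset=1 (pos 3, char 'b'): match length 0
  offset=2 (pos 2, char 'b'): match length 0
  offset=3 (pos 1, char 'd'): match length 2
  offset=4 (pos 0, char 'c'): match length 0
Longest match has length 2 at offset 3.
next_char = character at position 4 + 2 = 6 -> 'c'

Best match: offset=3, length=2 (matching 'db' starting at position 1)
LZ77 triple: (3, 2, 'c')


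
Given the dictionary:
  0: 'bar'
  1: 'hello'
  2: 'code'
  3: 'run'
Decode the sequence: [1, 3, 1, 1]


Look up each index in the dictionary:
  1 -> 'hello'
  3 -> 'run'
  1 -> 'hello'
  1 -> 'hello'

Decoded: "hello run hello hello"


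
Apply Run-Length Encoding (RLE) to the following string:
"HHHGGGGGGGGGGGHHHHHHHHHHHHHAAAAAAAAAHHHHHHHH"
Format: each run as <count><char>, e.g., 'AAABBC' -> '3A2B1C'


Scanning runs left to right:
  i=0: run of 'H' x 3 -> '3H'
  i=3: run of 'G' x 11 -> '11G'
  i=14: run of 'H' x 13 -> '13H'
  i=27: run of 'A' x 9 -> '9A'
  i=36: run of 'H' x 8 -> '8H'

RLE = 3H11G13H9A8H


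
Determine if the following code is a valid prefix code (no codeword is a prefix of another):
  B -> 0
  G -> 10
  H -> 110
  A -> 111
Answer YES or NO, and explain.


Checking each pair (does one codeword prefix another?):
  B='0' vs G='10': no prefix
  B='0' vs H='110': no prefix
  B='0' vs A='111': no prefix
  G='10' vs B='0': no prefix
  G='10' vs H='110': no prefix
  G='10' vs A='111': no prefix
  H='110' vs B='0': no prefix
  H='110' vs G='10': no prefix
  H='110' vs A='111': no prefix
  A='111' vs B='0': no prefix
  A='111' vs G='10': no prefix
  A='111' vs H='110': no prefix
No violation found over all pairs.

YES -- this is a valid prefix code. No codeword is a prefix of any other codeword.


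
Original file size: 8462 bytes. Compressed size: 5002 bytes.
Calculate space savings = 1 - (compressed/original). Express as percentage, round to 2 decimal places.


ratio = compressed/original = 5002/8462 = 0.591113
savings = 1 - ratio = 1 - 0.591113 = 0.408887
as a percentage: 0.408887 * 100 = 40.89%

Space savings = 1 - 5002/8462 = 40.89%


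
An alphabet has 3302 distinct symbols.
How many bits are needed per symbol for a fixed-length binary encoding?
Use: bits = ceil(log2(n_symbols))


log2(3302) = 11.6891
Bracket: 2^11 = 2048 < 3302 <= 2^12 = 4096
So ceil(log2(3302)) = 12

bits = ceil(log2(3302)) = ceil(11.6891) = 12 bits


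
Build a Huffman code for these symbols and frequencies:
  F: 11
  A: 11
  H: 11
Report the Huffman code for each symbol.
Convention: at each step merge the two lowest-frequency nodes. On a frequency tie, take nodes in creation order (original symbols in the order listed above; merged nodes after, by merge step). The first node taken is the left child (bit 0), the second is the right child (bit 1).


Huffman tree construction:
Step 1: Merge F(11) + A(11) = 22
Step 2: Merge H(11) + (F+A)(22) = 33
Read each symbol's code off the tree from the root (left child = 0, right child = 1).

Codes:
  F: 10 (length 2)
  A: 11 (length 2)
  H: 0 (length 1)
Average code length: 55/33 = 1.6667 bits/symbol


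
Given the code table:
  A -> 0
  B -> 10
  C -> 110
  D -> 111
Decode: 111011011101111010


Decoding:
111 -> D
0 -> A
110 -> C
111 -> D
0 -> A
111 -> D
10 -> B
10 -> B


Result: DACDADBB


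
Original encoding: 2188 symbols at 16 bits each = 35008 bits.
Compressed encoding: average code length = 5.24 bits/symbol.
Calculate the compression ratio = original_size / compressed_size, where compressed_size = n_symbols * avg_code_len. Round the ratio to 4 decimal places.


original_size = n_symbols * orig_bits = 2188 * 16 = 35008 bits
compressed_size = n_symbols * avg_code_len = 2188 * 5.24 = 11465.12 bits
ratio = original_size / compressed_size = 35008 / 11465.12 = 3.0534

Compression ratio = 3.0534


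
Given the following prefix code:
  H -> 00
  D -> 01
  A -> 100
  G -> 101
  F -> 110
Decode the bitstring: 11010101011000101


Decoding step by step:
Bits 110 -> F
Bits 101 -> G
Bits 01 -> D
Bits 01 -> D
Bits 100 -> A
Bits 01 -> D
Bits 01 -> D


Decoded message: FGDDADD


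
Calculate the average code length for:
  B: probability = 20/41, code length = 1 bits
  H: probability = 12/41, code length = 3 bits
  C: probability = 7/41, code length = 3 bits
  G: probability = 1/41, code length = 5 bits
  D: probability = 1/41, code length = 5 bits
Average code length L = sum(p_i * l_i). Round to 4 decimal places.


Weighted contributions p_i * l_i:
  B: (20/41) * 1 = 20/41
  H: (12/41) * 3 = 36/41
  C: (7/41) * 3 = 21/41
  G: (1/41) * 5 = 5/41
  D: (1/41) * 5 = 5/41
Sum = (20 + 36 + 21 + 5 + 5)/41 = 87/41

L = 87/41 = 2.1220 bits/symbol


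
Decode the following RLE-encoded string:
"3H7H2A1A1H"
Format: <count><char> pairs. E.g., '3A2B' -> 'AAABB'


Expanding each <count><char> pair:
  3H -> 'HHH'
  7H -> 'HHHHHHH'
  2A -> 'AA'
  1A -> 'A'
  1H -> 'H'

Decoded = HHHHHHHHHHAAAH


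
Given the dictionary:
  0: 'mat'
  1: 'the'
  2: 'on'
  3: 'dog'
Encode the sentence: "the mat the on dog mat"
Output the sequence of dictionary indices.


Look up each word in the dictionary:
  'the' -> 1
  'mat' -> 0
  'the' -> 1
  'on' -> 2
  'dog' -> 3
  'mat' -> 0

Encoded: [1, 0, 1, 2, 3, 0]


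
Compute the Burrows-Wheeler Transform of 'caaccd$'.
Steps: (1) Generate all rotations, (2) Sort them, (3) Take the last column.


Rotations (sorted):
  0: $caaccd -> last char: d
  1: aaccd$c -> last char: c
  2: accd$ca -> last char: a
  3: caaccd$ -> last char: $
  4: ccd$caa -> last char: a
  5: cd$caac -> last char: c
  6: d$caacc -> last char: c


BWT = dca$acc


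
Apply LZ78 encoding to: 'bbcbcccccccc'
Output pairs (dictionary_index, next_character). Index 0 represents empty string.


LZ78 encoding steps:
Dictionary: {0: ''}
Step 1: w='' (idx 0), next='b' -> output (0, 'b'), add 'b' as idx 1
Step 2: w='b' (idx 1), next='c' -> output (1, 'c'), add 'bc' as idx 2
Step 3: w='bc' (idx 2), next='c' -> output (2, 'c'), add 'bcc' as idx 3
Step 4: w='' (idx 0), next='c' -> output (0, 'c'), add 'c' as idx 4
Step 5: w='c' (idx 4), next='c' -> output (4, 'c'), add 'cc' as idx 5
Step 6: w='cc' (idx 5), next='c' -> output (5, 'c'), add 'ccc' as idx 6


Encoded: [(0, 'b'), (1, 'c'), (2, 'c'), (0, 'c'), (4, 'c'), (5, 'c')]


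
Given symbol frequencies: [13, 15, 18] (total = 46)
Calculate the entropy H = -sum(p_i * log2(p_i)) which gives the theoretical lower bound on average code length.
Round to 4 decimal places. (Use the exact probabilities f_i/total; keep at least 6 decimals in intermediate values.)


Per-symbol terms -p_i * log2(p_i) with p_i = f_i/46:
  p = 13/46 = 0.282609: log2(p) = -1.823122, -p*log2(p) = 0.515230
  p = 15/46 = 0.326087: log2(p) = -1.616671, -p*log2(p) = 0.527175
  p = 18/46 = 0.391304: log2(p) = -1.353637, -p*log2(p) = 0.529684
H = 0.515230 + 0.527175 + 0.529684 = 1.572089

H = 1.5721 bits/symbol


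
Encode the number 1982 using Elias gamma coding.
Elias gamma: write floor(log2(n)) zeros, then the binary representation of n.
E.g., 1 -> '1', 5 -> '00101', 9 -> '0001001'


num_bits = floor(log2(1982)) + 1 = 11
leading_zeros = num_bits - 1 = 10
binary(1982) = 11110111110

Elias gamma(1982) = '0000000000' + '11110111110' = 000000000011110111110 (21 bits)


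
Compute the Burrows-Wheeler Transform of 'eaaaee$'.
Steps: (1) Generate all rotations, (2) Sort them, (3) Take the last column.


Rotations (sorted):
  0: $eaaaee -> last char: e
  1: aaaee$e -> last char: e
  2: aaee$ea -> last char: a
  3: aee$eaa -> last char: a
  4: e$eaaae -> last char: e
  5: eaaaee$ -> last char: $
  6: ee$eaaa -> last char: a


BWT = eeaae$a


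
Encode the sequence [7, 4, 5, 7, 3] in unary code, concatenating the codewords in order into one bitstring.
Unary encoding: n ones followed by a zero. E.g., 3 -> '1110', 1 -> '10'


Encode each number as n ones followed by a terminating 0:
  7 -> 11111110 (8 bits)
  4 -> 11110 (5 bits)
  5 -> 111110 (6 bits)
  7 -> 11111110 (8 bits)
  3 -> 1110 (4 bits)
Total length = 8 + 5 + 6 + 8 + 4 = 31 bits.

Unary([7, 4, 5, 7, 3]) = 1111111011110111110111111101110 (31 bits)


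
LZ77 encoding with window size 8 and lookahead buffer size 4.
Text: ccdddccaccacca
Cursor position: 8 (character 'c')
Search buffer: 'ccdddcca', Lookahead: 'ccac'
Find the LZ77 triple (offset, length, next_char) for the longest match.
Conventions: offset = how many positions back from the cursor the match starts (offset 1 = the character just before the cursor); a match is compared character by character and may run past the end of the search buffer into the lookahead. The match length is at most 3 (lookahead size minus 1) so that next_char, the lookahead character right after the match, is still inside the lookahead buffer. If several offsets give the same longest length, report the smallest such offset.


Try each offset into the search buffer:
  offset=1 (pos 7, char 'a'): match length 0
  offset=2 (pos 6, char 'c'): match length 1
  offset=3 (pos 5, char 'c'): match length 3
  offset=4 (pos 4, char 'd'): match length 0
  offset=5 (pos 3, char 'd'): match length 0
  offset=6 (pos 2, char 'd'): match length 0
  offset=7 (pos 1, char 'c'): match length 1
  offset=8 (pos 0, char 'c'): match length 2
Longest match has length 3 at offset 3.
next_char = character at position 8 + 3 = 11 -> 'c'

Best match: offset=3, length=3 (matching 'cca' starting at position 5)
LZ77 triple: (3, 3, 'c')
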